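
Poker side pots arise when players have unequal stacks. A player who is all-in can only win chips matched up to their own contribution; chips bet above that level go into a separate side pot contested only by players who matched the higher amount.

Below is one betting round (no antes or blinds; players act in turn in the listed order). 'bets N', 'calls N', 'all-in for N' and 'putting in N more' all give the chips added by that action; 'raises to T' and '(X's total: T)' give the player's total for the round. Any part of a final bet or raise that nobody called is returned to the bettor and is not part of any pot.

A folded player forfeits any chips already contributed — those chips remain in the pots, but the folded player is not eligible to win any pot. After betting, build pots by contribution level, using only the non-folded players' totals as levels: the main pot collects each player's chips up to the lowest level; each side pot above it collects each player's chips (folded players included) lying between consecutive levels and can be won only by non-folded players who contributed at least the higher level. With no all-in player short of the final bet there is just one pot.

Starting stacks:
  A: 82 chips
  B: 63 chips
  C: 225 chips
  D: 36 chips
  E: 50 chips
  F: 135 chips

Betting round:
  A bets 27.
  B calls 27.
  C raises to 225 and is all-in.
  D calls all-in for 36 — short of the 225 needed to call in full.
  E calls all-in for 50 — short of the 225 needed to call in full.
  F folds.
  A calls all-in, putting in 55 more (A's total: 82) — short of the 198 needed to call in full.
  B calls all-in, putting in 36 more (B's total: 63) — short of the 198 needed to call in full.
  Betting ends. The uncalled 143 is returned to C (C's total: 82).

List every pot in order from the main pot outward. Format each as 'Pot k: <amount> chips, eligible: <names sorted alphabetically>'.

Pot 1: 180 chips, eligible: A, B, C, D, E
Pot 2: 56 chips, eligible: A, B, C, E
Pot 3: 39 chips, eligible: A, B, C
Pot 4: 38 chips, eligible: A, C

Derivation:
Contributions (after 143 returned to C): A=82, B=63, C=82, D=36, E=50
Folded: F
Pot levels (distinct totals of non-folded players): 36, 50, 63, 82
Layer 1-36: 36 each from A, B, C, D, E = 36*5 = 180 chips; eligible A, B, C, D, E
Layer 37-50: 14 each from A, B, C, E = 14*4 = 56 chips; eligible A, B, C, E
Layer 51-63: 13 each from A, B, C = 13*3 = 39 chips; eligible A, B, C
Layer 64-82: 19 each from A, C = 19*2 = 38 chips; eligible A, C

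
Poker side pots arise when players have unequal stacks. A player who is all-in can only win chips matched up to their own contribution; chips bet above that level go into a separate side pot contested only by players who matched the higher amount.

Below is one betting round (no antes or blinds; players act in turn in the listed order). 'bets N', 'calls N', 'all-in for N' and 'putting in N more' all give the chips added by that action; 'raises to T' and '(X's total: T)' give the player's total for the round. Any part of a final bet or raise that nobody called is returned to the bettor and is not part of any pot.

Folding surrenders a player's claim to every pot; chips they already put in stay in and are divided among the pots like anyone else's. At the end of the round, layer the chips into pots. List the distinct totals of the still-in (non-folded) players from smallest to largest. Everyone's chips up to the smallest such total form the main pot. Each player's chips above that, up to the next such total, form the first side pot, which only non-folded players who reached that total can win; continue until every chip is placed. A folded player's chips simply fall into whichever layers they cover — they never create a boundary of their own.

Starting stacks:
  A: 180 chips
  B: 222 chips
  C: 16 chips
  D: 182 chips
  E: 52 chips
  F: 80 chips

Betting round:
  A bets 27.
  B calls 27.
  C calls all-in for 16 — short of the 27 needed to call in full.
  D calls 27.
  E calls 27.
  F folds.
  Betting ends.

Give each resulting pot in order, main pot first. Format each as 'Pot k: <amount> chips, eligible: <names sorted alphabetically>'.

Contributions: A=27, B=27, C=16, D=27, E=27
Folded: F
Pot levels (distinct totals of non-folded players): 16, 27
Layer 1-16: 16 each from A, B, C, D, E = 16*5 = 80 chips; eligible A, B, C, D, E
Layer 17-27: 11 each from A, B, D, E = 11*4 = 44 chips; eligible A, B, D, E

Pot 1: 80 chips, eligible: A, B, C, D, E
Pot 2: 44 chips, eligible: A, B, D, E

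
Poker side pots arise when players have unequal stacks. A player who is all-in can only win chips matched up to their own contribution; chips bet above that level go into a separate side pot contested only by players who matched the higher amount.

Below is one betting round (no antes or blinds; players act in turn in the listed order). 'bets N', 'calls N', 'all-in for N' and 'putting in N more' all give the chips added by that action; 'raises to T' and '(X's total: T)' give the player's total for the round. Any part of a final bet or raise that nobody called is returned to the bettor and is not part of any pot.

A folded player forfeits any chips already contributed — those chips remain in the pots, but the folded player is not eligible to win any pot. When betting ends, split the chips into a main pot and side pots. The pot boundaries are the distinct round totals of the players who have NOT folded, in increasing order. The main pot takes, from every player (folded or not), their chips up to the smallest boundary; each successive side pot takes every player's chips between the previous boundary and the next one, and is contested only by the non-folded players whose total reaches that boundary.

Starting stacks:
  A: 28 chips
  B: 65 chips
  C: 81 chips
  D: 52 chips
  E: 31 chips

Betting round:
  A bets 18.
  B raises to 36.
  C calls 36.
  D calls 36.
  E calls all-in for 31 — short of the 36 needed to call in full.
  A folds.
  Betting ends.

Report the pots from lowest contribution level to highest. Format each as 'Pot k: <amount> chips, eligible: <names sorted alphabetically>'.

Contributions: A=18, B=36, C=36, D=36, E=31
Folded: A
Pot levels (distinct totals of non-folded players): 31, 36
Layer 1-31: A 18 + B 31 + C 31 + D 31 + E 31 = 142 chips; eligible B, C, D, E
Layer 32-36: 5 each from B, C, D = 5*3 = 15 chips; eligible B, C, D

Pot 1: 142 chips, eligible: B, C, D, E
Pot 2: 15 chips, eligible: B, C, D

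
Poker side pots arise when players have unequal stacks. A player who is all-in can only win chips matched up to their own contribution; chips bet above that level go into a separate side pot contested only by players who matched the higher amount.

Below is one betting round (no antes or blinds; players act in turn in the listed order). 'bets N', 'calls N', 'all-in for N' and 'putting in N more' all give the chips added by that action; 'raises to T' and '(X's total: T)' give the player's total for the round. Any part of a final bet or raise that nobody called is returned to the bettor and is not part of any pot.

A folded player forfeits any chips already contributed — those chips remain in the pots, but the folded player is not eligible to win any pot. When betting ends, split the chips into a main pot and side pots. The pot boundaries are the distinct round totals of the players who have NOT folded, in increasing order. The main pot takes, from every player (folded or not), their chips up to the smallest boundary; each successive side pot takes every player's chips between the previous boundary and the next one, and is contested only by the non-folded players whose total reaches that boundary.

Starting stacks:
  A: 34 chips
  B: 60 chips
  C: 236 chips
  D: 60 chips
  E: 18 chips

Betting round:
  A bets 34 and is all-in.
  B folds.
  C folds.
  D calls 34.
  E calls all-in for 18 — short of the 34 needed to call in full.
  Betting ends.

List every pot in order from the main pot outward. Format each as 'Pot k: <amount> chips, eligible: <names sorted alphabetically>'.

Pot 1: 54 chips, eligible: A, D, E
Pot 2: 32 chips, eligible: A, D

Derivation:
Contributions: A=34, D=34, E=18
Folded: B, C
Pot levels (distinct totals of non-folded players): 18, 34
Layer 1-18: 18 each from A, D, E = 18*3 = 54 chips; eligible A, D, E
Layer 19-34: 16 each from A, D = 16*2 = 32 chips; eligible A, D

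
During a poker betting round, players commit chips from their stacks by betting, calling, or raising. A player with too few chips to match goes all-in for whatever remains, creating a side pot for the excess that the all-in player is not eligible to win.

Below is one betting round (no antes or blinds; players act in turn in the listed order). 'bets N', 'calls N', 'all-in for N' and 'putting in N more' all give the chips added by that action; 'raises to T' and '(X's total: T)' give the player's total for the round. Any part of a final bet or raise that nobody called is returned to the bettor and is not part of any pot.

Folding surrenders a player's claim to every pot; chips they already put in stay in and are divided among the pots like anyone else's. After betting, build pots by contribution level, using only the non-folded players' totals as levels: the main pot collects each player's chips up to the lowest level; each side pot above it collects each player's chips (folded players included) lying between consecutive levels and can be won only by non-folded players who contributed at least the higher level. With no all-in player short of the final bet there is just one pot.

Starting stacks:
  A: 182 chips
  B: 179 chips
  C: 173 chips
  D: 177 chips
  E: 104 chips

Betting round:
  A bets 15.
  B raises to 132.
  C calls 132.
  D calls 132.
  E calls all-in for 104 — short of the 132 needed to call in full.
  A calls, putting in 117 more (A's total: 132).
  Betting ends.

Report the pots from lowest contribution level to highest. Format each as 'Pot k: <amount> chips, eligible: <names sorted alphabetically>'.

Contributions: A=132, B=132, C=132, D=132, E=104
Pot levels (distinct totals of non-folded players): 104, 132
Layer 1-104: 104 each from A, B, C, D, E = 104*5 = 520 chips; eligible A, B, C, D, E
Layer 105-132: 28 each from A, B, C, D = 28*4 = 112 chips; eligible A, B, C, D

Pot 1: 520 chips, eligible: A, B, C, D, E
Pot 2: 112 chips, eligible: A, B, C, D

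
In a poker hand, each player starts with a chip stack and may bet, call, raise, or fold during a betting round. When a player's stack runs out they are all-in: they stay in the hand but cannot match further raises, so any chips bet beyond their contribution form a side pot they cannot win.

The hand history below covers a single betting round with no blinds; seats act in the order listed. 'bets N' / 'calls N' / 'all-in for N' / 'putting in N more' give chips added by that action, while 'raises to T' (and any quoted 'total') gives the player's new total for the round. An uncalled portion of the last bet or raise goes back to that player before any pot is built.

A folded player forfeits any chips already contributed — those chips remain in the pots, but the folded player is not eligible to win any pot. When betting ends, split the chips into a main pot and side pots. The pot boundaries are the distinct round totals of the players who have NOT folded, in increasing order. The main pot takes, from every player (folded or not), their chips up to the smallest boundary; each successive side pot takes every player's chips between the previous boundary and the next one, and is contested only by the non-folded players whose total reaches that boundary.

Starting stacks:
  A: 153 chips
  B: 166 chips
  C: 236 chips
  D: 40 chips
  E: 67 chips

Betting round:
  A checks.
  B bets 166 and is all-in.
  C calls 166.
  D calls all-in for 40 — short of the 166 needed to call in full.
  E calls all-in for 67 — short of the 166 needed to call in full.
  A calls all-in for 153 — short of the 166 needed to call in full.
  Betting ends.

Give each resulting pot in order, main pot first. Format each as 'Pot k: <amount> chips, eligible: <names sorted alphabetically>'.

Pot 1: 200 chips, eligible: A, B, C, D, E
Pot 2: 108 chips, eligible: A, B, C, E
Pot 3: 258 chips, eligible: A, B, C
Pot 4: 26 chips, eligible: B, C

Derivation:
Contributions: A=153, B=166, C=166, D=40, E=67
Pot levels (distinct totals of non-folded players): 40, 67, 153, 166
Layer 1-40: 40 each from A, B, C, D, E = 40*5 = 200 chips; eligible A, B, C, D, E
Layer 41-67: 27 each from A, B, C, E = 27*4 = 108 chips; eligible A, B, C, E
Layer 68-153: 86 each from A, B, C = 86*3 = 258 chips; eligible A, B, C
Layer 154-166: 13 each from B, C = 13*2 = 26 chips; eligible B, C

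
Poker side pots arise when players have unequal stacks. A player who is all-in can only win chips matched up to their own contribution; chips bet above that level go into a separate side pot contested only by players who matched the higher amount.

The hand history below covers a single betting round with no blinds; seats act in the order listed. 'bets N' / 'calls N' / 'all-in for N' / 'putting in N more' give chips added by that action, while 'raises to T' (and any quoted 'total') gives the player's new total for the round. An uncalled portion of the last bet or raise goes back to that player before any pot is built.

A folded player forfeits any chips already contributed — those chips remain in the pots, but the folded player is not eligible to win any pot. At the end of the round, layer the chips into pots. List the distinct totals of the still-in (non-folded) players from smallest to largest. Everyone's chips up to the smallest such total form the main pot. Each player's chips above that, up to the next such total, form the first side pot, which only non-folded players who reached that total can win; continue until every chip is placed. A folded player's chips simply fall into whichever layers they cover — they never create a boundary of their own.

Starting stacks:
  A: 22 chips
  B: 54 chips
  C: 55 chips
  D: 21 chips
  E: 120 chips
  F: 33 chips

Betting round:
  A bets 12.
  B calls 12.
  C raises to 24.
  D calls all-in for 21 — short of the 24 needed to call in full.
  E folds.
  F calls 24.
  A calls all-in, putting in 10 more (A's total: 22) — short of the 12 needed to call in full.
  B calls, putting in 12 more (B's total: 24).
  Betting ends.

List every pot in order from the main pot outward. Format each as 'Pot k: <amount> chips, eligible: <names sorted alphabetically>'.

Pot 1: 105 chips, eligible: A, B, C, D, F
Pot 2: 4 chips, eligible: A, B, C, F
Pot 3: 6 chips, eligible: B, C, F

Derivation:
Contributions: A=22, B=24, C=24, D=21, F=24
Folded: E
Pot levels (distinct totals of non-folded players): 21, 22, 24
Layer 1-21: 21 each from A, B, C, D, F = 21*5 = 105 chips; eligible A, B, C, D, F
Layer 22-22: 1 each from A, B, C, F = 1*4 = 4 chips; eligible A, B, C, F
Layer 23-24: 2 each from B, C, F = 2*3 = 6 chips; eligible B, C, F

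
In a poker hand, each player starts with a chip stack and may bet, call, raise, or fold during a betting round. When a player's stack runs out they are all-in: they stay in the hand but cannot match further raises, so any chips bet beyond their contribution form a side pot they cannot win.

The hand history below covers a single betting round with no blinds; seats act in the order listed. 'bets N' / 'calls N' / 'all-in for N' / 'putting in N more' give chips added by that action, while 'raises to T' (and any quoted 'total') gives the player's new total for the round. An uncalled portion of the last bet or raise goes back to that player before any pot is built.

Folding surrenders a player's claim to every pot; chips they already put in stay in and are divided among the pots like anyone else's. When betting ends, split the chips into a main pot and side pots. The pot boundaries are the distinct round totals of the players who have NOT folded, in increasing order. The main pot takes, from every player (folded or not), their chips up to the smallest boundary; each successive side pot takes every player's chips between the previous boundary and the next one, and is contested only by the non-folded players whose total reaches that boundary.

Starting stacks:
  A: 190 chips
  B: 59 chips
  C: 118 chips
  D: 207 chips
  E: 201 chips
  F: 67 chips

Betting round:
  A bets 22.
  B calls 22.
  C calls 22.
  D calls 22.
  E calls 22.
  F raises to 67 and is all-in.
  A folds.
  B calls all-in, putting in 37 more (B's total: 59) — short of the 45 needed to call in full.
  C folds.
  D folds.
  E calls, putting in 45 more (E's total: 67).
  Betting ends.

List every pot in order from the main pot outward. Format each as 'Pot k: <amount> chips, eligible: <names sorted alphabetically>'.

Pot 1: 243 chips, eligible: B, E, F
Pot 2: 16 chips, eligible: E, F

Derivation:
Contributions: A=22, B=59, C=22, D=22, E=67, F=67
Folded: A, C, D
Pot levels (distinct totals of non-folded players): 59, 67
Layer 1-59: A 22 + B 59 + C 22 + D 22 + E 59 + F 59 = 243 chips; eligible B, E, F
Layer 60-67: 8 each from E, F = 8*2 = 16 chips; eligible E, F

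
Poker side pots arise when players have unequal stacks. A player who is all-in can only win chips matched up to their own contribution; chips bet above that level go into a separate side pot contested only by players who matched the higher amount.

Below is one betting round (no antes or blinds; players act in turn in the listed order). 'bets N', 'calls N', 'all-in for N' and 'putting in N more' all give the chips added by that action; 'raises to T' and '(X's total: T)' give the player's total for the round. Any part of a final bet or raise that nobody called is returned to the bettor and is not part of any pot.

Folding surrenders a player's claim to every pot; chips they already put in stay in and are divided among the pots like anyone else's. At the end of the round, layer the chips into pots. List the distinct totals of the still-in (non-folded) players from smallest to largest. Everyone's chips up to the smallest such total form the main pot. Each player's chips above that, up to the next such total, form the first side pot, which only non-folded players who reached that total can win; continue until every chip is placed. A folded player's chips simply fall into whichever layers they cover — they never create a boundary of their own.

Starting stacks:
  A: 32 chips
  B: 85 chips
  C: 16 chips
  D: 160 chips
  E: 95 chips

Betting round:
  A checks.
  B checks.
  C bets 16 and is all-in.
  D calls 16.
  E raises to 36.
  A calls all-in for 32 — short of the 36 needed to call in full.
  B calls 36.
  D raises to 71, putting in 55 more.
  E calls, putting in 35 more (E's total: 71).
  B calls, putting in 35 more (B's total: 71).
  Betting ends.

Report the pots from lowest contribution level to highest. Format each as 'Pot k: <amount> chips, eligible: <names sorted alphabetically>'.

Contributions: A=32, B=71, C=16, D=71, E=71
Pot levels (distinct totals of non-folded players): 16, 32, 71
Layer 1-16: 16 each from A, B, C, D, E = 16*5 = 80 chips; eligible A, B, C, D, E
Layer 17-32: 16 each from A, B, D, E = 16*4 = 64 chips; eligible A, B, D, E
Layer 33-71: 39 each from B, D, E = 39*3 = 117 chips; eligible B, D, E

Pot 1: 80 chips, eligible: A, B, C, D, E
Pot 2: 64 chips, eligible: A, B, D, E
Pot 3: 117 chips, eligible: B, D, E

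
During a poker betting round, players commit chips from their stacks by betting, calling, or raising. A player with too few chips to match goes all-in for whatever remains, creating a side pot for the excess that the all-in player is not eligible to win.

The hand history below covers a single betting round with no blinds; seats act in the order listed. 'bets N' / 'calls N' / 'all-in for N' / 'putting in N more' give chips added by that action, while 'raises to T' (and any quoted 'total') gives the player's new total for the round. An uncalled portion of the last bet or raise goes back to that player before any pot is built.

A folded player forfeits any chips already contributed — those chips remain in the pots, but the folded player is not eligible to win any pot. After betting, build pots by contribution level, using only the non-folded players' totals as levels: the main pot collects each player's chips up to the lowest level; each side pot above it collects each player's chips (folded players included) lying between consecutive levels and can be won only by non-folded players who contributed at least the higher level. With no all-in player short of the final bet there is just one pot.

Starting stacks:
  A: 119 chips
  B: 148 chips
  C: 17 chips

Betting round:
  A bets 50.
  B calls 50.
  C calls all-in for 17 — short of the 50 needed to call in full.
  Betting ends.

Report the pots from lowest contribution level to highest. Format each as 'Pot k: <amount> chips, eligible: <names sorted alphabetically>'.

Contributions: A=50, B=50, C=17
Pot levels (distinct totals of non-folded players): 17, 50
Layer 1-17: 17 each from A, B, C = 17*3 = 51 chips; eligible A, B, C
Layer 18-50: 33 each from A, B = 33*2 = 66 chips; eligible A, B

Pot 1: 51 chips, eligible: A, B, C
Pot 2: 66 chips, eligible: A, B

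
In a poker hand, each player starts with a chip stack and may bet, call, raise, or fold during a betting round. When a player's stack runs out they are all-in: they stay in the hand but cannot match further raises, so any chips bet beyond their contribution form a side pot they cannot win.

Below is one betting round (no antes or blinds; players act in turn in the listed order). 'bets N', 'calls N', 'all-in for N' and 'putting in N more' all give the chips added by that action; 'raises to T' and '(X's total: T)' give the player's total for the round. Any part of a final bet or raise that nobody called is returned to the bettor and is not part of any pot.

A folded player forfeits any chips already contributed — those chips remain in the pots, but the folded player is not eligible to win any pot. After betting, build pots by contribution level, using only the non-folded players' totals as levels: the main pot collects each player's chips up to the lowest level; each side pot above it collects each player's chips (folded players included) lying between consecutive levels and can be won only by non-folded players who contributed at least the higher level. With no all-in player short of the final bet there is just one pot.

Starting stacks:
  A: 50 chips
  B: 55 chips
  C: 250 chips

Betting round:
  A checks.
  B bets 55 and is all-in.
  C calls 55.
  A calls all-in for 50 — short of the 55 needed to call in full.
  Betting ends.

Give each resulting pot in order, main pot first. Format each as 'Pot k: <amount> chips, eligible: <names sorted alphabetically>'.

Pot 1: 150 chips, eligible: A, B, C
Pot 2: 10 chips, eligible: B, C

Derivation:
Contributions: A=50, B=55, C=55
Pot levels (distinct totals of non-folded players): 50, 55
Layer 1-50: 50 each from A, B, C = 50*3 = 150 chips; eligible A, B, C
Layer 51-55: 5 each from B, C = 5*2 = 10 chips; eligible B, C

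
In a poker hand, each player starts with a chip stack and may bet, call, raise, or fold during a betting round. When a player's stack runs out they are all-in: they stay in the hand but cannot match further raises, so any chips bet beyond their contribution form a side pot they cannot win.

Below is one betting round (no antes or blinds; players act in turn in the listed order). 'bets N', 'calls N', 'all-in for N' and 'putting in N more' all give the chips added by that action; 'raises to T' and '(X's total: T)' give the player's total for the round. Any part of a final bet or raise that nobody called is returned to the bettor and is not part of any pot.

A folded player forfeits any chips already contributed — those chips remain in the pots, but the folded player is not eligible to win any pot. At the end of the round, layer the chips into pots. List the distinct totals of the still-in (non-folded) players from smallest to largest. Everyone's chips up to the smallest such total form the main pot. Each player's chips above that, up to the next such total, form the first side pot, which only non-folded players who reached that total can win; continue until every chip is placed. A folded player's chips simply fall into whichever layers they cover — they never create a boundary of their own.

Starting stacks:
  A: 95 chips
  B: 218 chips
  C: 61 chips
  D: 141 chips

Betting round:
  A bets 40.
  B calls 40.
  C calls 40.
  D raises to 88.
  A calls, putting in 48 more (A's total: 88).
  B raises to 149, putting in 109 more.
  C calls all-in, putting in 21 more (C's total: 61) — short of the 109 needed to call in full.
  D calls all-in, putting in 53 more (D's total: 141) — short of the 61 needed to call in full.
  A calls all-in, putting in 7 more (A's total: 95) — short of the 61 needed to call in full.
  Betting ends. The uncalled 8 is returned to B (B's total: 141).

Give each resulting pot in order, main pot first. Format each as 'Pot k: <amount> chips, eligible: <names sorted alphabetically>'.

Contributions (after 8 returned to B): A=95, B=141, C=61, D=141
Pot levels (distinct totals of non-folded players): 61, 95, 141
Layer 1-61: 61 each from A, B, C, D = 61*4 = 244 chips; eligible A, B, C, D
Layer 62-95: 34 each from A, B, D = 34*3 = 102 chips; eligible A, B, D
Layer 96-141: 46 each from B, D = 46*2 = 92 chips; eligible B, D

Pot 1: 244 chips, eligible: A, B, C, D
Pot 2: 102 chips, eligible: A, B, D
Pot 3: 92 chips, eligible: B, D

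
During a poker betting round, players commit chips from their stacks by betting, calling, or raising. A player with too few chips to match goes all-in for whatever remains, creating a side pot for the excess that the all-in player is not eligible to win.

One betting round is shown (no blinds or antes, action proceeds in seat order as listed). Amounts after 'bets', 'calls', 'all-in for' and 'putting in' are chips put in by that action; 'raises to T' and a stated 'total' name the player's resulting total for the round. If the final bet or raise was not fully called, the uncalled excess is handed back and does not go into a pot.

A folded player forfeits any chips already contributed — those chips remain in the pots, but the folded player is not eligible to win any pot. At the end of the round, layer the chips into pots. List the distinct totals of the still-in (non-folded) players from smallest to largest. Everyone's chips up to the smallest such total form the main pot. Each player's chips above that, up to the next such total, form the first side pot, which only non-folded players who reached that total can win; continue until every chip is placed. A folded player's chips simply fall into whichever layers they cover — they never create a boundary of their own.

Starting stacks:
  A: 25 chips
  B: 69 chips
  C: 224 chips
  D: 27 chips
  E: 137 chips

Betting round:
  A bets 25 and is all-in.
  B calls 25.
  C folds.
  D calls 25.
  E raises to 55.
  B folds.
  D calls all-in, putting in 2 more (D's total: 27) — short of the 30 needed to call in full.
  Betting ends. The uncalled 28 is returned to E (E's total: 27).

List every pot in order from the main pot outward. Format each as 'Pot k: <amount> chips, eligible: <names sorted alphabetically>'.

Pot 1: 100 chips, eligible: A, D, E
Pot 2: 4 chips, eligible: D, E

Derivation:
Contributions (after 28 returned to E): A=25, B=25, D=27, E=27
Folded: B, C
Pot levels (distinct totals of non-folded players): 25, 27
Layer 1-25: 25 each from A, B, D, E = 25*4 = 100 chips; eligible A, D, E
Layer 26-27: 2 each from D, E = 2*2 = 4 chips; eligible D, E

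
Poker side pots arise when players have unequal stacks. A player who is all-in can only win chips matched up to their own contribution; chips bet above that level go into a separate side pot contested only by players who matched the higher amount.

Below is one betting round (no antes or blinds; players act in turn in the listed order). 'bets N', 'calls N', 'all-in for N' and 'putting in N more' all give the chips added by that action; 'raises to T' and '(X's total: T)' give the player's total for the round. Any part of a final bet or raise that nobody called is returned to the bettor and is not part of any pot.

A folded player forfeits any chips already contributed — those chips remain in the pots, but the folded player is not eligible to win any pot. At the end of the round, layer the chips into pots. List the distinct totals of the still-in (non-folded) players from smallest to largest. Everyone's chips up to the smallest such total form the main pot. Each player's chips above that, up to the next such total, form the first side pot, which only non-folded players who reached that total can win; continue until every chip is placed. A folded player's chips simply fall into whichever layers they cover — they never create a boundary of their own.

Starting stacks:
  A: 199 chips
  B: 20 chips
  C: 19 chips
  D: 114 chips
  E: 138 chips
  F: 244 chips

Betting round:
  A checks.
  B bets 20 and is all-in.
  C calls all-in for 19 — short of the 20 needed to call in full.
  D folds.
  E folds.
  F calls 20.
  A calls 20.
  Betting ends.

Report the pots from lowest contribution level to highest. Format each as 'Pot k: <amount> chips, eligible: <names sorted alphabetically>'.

Pot 1: 76 chips, eligible: A, B, C, F
Pot 2: 3 chips, eligible: A, B, F

Derivation:
Contributions: A=20, B=20, C=19, F=20
Folded: D, E
Pot levels (distinct totals of non-folded players): 19, 20
Layer 1-19: 19 each from A, B, C, F = 19*4 = 76 chips; eligible A, B, C, F
Layer 20-20: 1 each from A, B, F = 1*3 = 3 chips; eligible A, B, F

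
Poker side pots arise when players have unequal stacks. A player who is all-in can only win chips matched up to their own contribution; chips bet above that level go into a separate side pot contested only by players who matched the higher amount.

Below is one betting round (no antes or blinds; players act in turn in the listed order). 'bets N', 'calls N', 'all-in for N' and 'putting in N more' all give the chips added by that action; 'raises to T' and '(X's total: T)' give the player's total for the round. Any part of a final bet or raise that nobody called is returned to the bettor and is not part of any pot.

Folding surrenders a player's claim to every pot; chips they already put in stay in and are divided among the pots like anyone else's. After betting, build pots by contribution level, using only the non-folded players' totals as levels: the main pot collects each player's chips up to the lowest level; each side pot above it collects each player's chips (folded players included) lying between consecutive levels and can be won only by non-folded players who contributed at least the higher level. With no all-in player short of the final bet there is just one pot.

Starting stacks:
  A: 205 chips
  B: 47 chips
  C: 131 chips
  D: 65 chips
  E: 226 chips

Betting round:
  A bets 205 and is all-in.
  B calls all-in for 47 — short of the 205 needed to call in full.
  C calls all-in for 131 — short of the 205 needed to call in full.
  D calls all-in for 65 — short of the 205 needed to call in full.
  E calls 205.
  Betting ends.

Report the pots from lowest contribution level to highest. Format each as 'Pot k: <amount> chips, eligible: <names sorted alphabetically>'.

Pot 1: 235 chips, eligible: A, B, C, D, E
Pot 2: 72 chips, eligible: A, C, D, E
Pot 3: 198 chips, eligible: A, C, E
Pot 4: 148 chips, eligible: A, E

Derivation:
Contributions: A=205, B=47, C=131, D=65, E=205
Pot levels (distinct totals of non-folded players): 47, 65, 131, 205
Layer 1-47: 47 each from A, B, C, D, E = 47*5 = 235 chips; eligible A, B, C, D, E
Layer 48-65: 18 each from A, C, D, E = 18*4 = 72 chips; eligible A, C, D, E
Layer 66-131: 66 each from A, C, E = 66*3 = 198 chips; eligible A, C, E
Layer 132-205: 74 each from A, E = 74*2 = 148 chips; eligible A, E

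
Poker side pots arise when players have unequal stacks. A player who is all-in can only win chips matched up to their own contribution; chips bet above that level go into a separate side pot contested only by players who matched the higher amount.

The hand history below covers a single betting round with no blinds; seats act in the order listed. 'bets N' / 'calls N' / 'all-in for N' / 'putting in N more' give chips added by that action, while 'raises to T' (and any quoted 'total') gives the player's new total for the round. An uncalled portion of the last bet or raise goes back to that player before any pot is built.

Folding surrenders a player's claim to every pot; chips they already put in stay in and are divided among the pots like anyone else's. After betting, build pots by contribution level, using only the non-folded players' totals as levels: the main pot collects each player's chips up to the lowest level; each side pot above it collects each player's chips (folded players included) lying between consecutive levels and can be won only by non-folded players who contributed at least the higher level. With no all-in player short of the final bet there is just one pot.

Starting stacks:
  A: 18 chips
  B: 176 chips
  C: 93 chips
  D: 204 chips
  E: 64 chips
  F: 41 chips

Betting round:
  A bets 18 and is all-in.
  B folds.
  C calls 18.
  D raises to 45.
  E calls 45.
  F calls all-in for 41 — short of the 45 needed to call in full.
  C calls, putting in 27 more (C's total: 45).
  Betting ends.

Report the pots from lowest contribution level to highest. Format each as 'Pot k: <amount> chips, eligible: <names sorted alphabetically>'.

Pot 1: 90 chips, eligible: A, C, D, E, F
Pot 2: 92 chips, eligible: C, D, E, F
Pot 3: 12 chips, eligible: C, D, E

Derivation:
Contributions: A=18, C=45, D=45, E=45, F=41
Folded: B
Pot levels (distinct totals of non-folded players): 18, 41, 45
Layer 1-18: 18 each from A, C, D, E, F = 18*5 = 90 chips; eligible A, C, D, E, F
Layer 19-41: 23 each from C, D, E, F = 23*4 = 92 chips; eligible C, D, E, F
Layer 42-45: 4 each from C, D, E = 4*3 = 12 chips; eligible C, D, E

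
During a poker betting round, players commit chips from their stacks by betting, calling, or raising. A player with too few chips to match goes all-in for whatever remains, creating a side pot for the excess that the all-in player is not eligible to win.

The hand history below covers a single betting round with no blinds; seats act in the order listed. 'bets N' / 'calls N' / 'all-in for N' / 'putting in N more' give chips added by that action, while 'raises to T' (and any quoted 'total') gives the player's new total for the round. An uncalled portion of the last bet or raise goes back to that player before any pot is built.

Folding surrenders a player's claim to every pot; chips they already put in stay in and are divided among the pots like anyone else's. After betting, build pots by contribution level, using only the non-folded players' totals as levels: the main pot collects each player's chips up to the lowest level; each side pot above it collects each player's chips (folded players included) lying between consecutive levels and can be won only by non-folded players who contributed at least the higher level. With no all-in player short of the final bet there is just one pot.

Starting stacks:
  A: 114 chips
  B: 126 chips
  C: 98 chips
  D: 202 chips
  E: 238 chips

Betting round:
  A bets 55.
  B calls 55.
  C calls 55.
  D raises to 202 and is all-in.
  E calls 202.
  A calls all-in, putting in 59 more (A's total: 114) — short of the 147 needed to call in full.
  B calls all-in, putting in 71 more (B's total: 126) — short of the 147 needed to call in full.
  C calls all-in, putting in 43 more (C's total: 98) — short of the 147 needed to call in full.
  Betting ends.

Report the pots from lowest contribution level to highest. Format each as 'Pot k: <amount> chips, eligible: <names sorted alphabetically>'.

Contributions: A=114, B=126, C=98, D=202, E=202
Pot levels (distinct totals of non-folded players): 98, 114, 126, 202
Layer 1-98: 98 each from A, B, C, D, E = 98*5 = 490 chips; eligible A, B, C, D, E
Layer 99-114: 16 each from A, B, D, E = 16*4 = 64 chips; eligible A, B, D, E
Layer 115-126: 12 each from B, D, E = 12*3 = 36 chips; eligible B, D, E
Layer 127-202: 76 each from D, E = 76*2 = 152 chips; eligible D, E

Pot 1: 490 chips, eligible: A, B, C, D, E
Pot 2: 64 chips, eligible: A, B, D, E
Pot 3: 36 chips, eligible: B, D, E
Pot 4: 152 chips, eligible: D, E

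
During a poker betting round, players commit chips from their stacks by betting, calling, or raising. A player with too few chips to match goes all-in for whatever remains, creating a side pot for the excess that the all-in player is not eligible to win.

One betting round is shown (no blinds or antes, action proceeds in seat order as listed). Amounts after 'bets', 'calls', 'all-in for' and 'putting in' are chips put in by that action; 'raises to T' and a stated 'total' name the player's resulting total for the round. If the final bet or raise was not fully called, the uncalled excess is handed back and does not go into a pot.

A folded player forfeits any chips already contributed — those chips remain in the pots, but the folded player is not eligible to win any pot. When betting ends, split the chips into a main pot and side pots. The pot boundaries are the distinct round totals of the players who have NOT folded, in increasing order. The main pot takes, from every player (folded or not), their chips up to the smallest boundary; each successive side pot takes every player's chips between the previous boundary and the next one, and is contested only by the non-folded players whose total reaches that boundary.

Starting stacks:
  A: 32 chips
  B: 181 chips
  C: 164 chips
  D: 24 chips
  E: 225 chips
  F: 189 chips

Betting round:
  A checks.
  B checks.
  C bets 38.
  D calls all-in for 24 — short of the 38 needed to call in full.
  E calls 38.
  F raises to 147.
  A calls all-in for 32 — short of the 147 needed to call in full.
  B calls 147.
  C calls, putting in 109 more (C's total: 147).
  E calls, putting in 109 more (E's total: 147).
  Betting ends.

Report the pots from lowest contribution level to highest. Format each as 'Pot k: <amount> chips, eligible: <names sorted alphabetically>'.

Pot 1: 144 chips, eligible: A, B, C, D, E, F
Pot 2: 40 chips, eligible: A, B, C, E, F
Pot 3: 460 chips, eligible: B, C, E, F

Derivation:
Contributions: A=32, B=147, C=147, D=24, E=147, F=147
Pot levels (distinct totals of non-folded players): 24, 32, 147
Layer 1-24: 24 each from A, B, C, D, E, F = 24*6 = 144 chips; eligible A, B, C, D, E, F
Layer 25-32: 8 each from A, B, C, E, F = 8*5 = 40 chips; eligible A, B, C, E, F
Layer 33-147: 115 each from B, C, E, F = 115*4 = 460 chips; eligible B, C, E, F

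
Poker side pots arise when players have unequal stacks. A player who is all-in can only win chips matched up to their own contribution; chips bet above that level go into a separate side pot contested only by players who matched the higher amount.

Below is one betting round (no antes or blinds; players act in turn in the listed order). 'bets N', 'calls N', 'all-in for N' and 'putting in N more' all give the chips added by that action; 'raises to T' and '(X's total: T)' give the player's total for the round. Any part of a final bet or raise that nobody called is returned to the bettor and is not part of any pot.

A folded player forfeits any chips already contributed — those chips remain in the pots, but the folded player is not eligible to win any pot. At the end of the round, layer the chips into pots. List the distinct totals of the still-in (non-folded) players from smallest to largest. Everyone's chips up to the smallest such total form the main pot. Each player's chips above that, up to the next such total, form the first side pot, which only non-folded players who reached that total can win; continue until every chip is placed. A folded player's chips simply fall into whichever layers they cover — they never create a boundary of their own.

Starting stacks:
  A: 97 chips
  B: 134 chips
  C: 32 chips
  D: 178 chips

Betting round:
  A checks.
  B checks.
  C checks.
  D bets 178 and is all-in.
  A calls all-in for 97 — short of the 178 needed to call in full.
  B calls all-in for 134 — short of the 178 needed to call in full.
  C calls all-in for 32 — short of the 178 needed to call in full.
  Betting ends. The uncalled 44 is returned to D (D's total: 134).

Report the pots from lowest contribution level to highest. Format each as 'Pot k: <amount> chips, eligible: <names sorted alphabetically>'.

Pot 1: 128 chips, eligible: A, B, C, D
Pot 2: 195 chips, eligible: A, B, D
Pot 3: 74 chips, eligible: B, D

Derivation:
Contributions (after 44 returned to D): A=97, B=134, C=32, D=134
Pot levels (distinct totals of non-folded players): 32, 97, 134
Layer 1-32: 32 each from A, B, C, D = 32*4 = 128 chips; eligible A, B, C, D
Layer 33-97: 65 each from A, B, D = 65*3 = 195 chips; eligible A, B, D
Layer 98-134: 37 each from B, D = 37*2 = 74 chips; eligible B, D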